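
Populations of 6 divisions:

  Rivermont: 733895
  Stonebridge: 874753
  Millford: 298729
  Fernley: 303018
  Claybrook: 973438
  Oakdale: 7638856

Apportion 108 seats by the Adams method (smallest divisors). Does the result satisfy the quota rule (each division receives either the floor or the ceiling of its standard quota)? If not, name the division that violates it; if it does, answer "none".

Standard quotas: Rivermont 7.324, Stonebridge 8.729, Millford 2.981, Fernley 3.024, Claybrook 9.714, Oakdale 76.228.
Adams allocation: Rivermont 8, Stonebridge 9, Millford 3, Fernley 3, Claybrook 10, Oakdale 75.
Oakdale has quota 76.228 (lower 76, upper 77) but receives 75 — outside the quota interval.

Oakdale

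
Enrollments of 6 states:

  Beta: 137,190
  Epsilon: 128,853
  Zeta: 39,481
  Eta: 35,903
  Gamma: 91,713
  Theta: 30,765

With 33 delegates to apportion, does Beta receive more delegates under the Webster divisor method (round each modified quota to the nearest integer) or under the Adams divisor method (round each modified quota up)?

Webster: Beta 10, Epsilon 9, Zeta 3, Eta 3, Gamma 6, Theta 2.
Adams: Beta 9, Epsilon 9, Zeta 3, Eta 3, Gamma 6, Theta 3.
Beta gets 10 under Webster and 9 under Adams.

Webster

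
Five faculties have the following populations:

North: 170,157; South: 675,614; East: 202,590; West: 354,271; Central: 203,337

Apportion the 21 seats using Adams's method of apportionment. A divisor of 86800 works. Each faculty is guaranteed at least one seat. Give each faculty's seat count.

North 2; South 8; East 3; West 5; Central 3

With modified divisor 86800: modified quotas North 1.960, South 7.784, East 2.334, West 4.081, Central 2.343.
Rounding up: North 2, South 8, East 3, West 5, Central 3 (total 21).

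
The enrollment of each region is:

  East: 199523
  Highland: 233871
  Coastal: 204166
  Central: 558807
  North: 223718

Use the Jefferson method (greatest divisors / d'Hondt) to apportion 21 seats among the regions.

Standard divisor 1420085/21 ≈ 67623.095; standard quotas: East 2.951, Highland 3.458, Coastal 3.019, Central 8.264, North 3.308.
Rounding down gives 2, 3, 3, 8, 3 = 19 seats, so the divisor must be adjusted.
With modified divisor 60300: modified quotas East 3.309, Highland 3.878, Coastal 3.386, Central 9.267, North 3.710.
Rounding down: East 3, Highland 3, Coastal 3, Central 9, North 3 (total 21).

East 3, Highland 3, Coastal 3, Central 9, North 3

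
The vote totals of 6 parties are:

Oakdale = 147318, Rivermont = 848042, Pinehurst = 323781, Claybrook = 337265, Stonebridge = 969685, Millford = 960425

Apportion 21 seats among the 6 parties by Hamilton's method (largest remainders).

Standard divisor: 3586516 ÷ 21 ≈ 170786.476.
Standard quotas: Oakdale 0.8626, Rivermont 4.9655, Pinehurst 1.8958, Claybrook 1.9748, Stonebridge 5.6778, Millford 5.6235.
Lower quotas: Oakdale 0, Rivermont 4, Pinehurst 1, Claybrook 1, Stonebridge 5, Millford 5 (sum 16, leaving 5 seats).
Remainders in descending order: Claybrook 0.9748, Rivermont 0.9655, Pinehurst 0.8958, Oakdale 0.8626, Stonebridge 0.6778, Millford 0.6235.
Largest remainders: Claybrook, Rivermont, Pinehurst, Oakdale, Stonebridge receive the extra seats.

Oakdale 1, Rivermont 5, Pinehurst 2, Claybrook 2, Stonebridge 6, Millford 5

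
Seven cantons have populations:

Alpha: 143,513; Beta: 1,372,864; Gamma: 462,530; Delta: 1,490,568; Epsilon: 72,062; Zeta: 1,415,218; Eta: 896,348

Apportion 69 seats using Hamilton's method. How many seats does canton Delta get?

Total 5853103; standard divisor 5853103/69 ≈ 84827.58.
Standard quotas: Alpha 1.6918, Beta 16.1842, Gamma 5.4526, Delta 17.5717, Epsilon 0.8495, Zeta 16.6835, Eta 10.5667.
Lower quotas: Alpha 1, Beta 16, Gamma 5, Delta 17, Epsilon 0, Zeta 16, Eta 10 (sum 65, leaving 4 seats).
Remainders in descending order: Epsilon 0.8495, Alpha 0.6918, Zeta 0.6835, Delta 0.5717, Eta 0.5667, Gamma 0.4526, Beta 0.1842.
Largest remainders: Epsilon, Alpha, Zeta, Delta receive the extra seats.
Delta receives 18.

18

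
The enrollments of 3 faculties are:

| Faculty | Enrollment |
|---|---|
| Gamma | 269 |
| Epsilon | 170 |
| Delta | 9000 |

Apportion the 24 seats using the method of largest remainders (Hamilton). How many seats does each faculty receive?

Gamma=1, Epsilon=0, Delta=23

The standard divisor is 9439/24 ≈ 393.292.
Standard quotas: Gamma 0.6840, Epsilon 0.4322, Delta 22.8838.
Lower quotas: Gamma 0, Epsilon 0, Delta 22 (sum 22, leaving 2 seats).
Remainders in descending order: Delta 0.8838, Gamma 0.6840, Epsilon 0.4322.
The surplus seats go to Delta, Gamma.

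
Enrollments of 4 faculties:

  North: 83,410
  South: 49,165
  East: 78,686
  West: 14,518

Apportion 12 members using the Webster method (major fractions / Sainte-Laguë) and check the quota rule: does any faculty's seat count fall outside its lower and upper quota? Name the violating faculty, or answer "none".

Standard quotas: North 4.433, South 2.613, East 4.182, West 0.772.
Webster allocation: North 4, South 3, East 4, West 1.
Every allocation lies between the lower and upper quota.

none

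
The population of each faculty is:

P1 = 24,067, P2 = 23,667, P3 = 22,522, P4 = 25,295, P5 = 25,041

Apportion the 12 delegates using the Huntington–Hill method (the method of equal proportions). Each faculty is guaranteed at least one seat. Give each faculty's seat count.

With divisor 10024: modified quotas P1 2.401, P2 2.361, P3 2.247, P4 2.523, P5 2.498.
Geometric-mean thresholds: P1 √(2·3)=2.449, P2 √(2·3)=2.449, P3 √(2·3)=2.449, P4 √(2·3)=2.449, P5 √(2·3)=2.449.
Each quota rounded against its threshold gives P1 2, P2 2, P3 2, P4 3, P5 3 (total 12).

P1 2; P2 2; P3 2; P4 3; P5 3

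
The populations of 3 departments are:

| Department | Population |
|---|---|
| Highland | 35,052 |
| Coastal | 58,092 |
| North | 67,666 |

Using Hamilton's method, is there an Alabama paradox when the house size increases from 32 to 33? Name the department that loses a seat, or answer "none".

none

At 32 seats: Highland 7, Coastal 12, North 13.
At 33 seats: Highland 7, Coastal 12, North 14.
No department's allocation decreased.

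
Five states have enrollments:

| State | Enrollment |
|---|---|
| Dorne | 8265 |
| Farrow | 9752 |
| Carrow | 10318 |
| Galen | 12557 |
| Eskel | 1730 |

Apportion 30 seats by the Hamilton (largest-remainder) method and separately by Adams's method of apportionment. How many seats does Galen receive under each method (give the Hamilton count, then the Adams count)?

9 and 8

Hamilton: Dorne 6, Farrow 7, Carrow 7, Galen 9, Eskel 1.
Adams: Dorne 6, Farrow 7, Carrow 7, Galen 8, Eskel 2.
Galen gets 9 under Hamilton and 8 under Adams.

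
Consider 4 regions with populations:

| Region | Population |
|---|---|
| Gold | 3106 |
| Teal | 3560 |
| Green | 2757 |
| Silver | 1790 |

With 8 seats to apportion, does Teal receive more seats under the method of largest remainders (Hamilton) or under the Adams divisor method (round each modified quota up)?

Hamilton: Gold 2, Teal 3, Green 2, Silver 1.
Adams: Gold 2, Teal 2, Green 2, Silver 2.
Teal gets 3 under Hamilton and 2 under Adams.

Hamilton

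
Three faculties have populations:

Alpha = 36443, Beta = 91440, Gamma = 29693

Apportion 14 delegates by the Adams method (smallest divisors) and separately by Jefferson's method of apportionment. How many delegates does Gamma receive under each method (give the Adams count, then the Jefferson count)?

Adams: Alpha 3, Beta 8, Gamma 3.
Jefferson: Alpha 3, Beta 9, Gamma 2.
Gamma gets 3 under Adams and 2 under Jefferson.

3 and 2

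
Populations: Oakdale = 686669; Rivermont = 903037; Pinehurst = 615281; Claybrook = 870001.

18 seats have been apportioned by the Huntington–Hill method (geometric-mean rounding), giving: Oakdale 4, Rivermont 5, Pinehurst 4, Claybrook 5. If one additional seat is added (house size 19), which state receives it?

Rivermont

Priority for the next seat is population ÷ (√(s·(s+1))).
Priorities: Oakdale 153543.856, Rivermont 164871.245, Pinehurst 137581.014, Claybrook 158839.724.
Highest priority: Rivermont.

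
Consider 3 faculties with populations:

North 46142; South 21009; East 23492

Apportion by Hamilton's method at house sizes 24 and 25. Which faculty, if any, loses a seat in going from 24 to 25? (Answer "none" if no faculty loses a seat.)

none

At 24 seats: North 12, South 6, East 6.
At 25 seats: North 13, South 6, East 6.
No faculty's allocation decreased.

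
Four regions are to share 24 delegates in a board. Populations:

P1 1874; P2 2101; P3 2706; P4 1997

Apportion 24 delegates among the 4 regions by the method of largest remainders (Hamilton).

The standard divisor is 8678/24 ≈ 361.583.
Standard quotas: P1 5.183, P2 5.811, P3 7.484, P4 5.523.
Lower quotas: P1 5, P2 5, P3 7, P4 5 (sum 22, leaving 2 seats).
Remainders in descending order: P2 0.811, P4 0.523, P3 0.484, P1 0.183.
The surplus seats go to P2, P4.

P1: 5, P2: 6, P3: 7, P4: 6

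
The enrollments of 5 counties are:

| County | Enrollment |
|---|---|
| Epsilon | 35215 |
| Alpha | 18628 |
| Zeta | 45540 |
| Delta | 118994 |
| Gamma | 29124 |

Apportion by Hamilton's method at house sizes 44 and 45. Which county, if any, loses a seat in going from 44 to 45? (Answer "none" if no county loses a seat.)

Alpha

At 44 seats: Epsilon 6, Alpha 4, Zeta 8, Delta 21, Gamma 5.
At 45 seats: Epsilon 7, Alpha 3, Zeta 8, Delta 22, Gamma 5.
Alpha drops from 4 to 3.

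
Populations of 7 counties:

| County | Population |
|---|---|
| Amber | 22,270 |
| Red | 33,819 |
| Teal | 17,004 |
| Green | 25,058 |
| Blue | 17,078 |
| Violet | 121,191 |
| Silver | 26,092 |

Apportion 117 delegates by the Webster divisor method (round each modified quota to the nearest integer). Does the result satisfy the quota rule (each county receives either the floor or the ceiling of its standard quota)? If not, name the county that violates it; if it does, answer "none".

Standard quotas: Amber 9.926, Red 15.073, Teal 7.579, Green 11.168, Blue 7.612, Violet 54.014, Silver 11.629.
Webster allocation: Amber 10, Red 15, Teal 8, Green 11, Blue 8, Violet 53, Silver 12.
Violet has quota 54.014 (lower 54, upper 55) but receives 53 — outside the quota interval.

Violet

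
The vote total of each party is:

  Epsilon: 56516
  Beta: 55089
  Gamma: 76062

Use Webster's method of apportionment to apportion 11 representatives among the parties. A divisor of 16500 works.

With modified divisor 16500: modified quotas Epsilon 3.425, Beta 3.339, Gamma 4.610.
Rounding to the nearest integer: Epsilon 3, Beta 3, Gamma 5 (total 11).

Epsilon 3; Beta 3; Gamma 5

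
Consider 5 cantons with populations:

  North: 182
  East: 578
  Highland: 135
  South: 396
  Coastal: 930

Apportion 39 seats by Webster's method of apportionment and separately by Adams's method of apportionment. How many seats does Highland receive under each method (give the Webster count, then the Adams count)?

2 and 3

Webster: North 3, East 10, Highland 2, South 7, Coastal 17.
Adams: North 3, East 10, Highland 3, South 7, Coastal 16.
Highland gets 2 under Webster and 3 under Adams.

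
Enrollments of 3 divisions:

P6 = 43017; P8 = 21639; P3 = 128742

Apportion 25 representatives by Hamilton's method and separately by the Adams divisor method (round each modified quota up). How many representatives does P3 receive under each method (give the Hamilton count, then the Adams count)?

17 and 16

Hamilton: P6 5, P8 3, P3 17.
Adams: P6 6, P8 3, P3 16.
P3 gets 17 under Hamilton and 16 under Adams.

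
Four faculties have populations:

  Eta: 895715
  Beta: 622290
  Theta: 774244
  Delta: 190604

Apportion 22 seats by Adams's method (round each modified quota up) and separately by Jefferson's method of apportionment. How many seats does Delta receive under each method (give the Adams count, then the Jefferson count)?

2 and 1

Adams: Eta 8, Beta 5, Theta 7, Delta 2.
Jefferson: Eta 8, Beta 6, Theta 7, Delta 1.
Delta gets 2 under Adams and 1 under Jefferson.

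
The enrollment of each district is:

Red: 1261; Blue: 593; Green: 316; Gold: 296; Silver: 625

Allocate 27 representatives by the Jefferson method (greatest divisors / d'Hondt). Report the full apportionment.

Red=12, Blue=5, Green=3, Gold=2, Silver=5

Standard divisor 3091/27 ≈ 114.481; standard quotas: Red 11.015, Blue 5.180, Green 2.760, Gold 2.586, Silver 5.459.
Rounding down gives 11, 5, 2, 2, 5 = 25 seats, so the divisor must be adjusted.
With modified divisor 104.6: modified quotas Red 12.055, Blue 5.669, Green 3.021, Gold 2.830, Silver 5.975.
Rounding down: Red 12, Blue 5, Green 3, Gold 2, Silver 5 (total 27).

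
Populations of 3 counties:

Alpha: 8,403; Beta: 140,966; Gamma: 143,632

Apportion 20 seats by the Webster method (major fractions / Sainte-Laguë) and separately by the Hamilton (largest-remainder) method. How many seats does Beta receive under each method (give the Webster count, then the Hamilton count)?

9 and 10

Webster: Alpha 1, Beta 9, Gamma 10.
Hamilton: Alpha 0, Beta 10, Gamma 10.
Beta gets 9 under Webster and 10 under Hamilton.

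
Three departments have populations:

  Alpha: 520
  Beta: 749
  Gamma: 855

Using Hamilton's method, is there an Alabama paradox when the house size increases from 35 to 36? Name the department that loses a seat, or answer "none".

At 35 seats: Alpha 9, Beta 12, Gamma 14.
At 36 seats: Alpha 9, Beta 13, Gamma 14.
No department's allocation decreased.

none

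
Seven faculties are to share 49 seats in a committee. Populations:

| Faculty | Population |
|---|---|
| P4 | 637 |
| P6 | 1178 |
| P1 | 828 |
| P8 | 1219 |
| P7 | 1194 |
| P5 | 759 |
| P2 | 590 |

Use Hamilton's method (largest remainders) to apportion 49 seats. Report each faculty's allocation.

Total 6405; standard divisor 6405/49 ≈ 130.714.
Standard quotas: P4 4.873, P6 9.012, P1 6.334, P8 9.326, P7 9.134, P5 5.807, P2 4.514.
Lower quotas: P4 4, P6 9, P1 6, P8 9, P7 9, P5 5, P2 4 (sum 46, leaving 3 seats).
Remainders in descending order: P4 0.873, P5 0.807, P2 0.514, P1 0.334, P8 0.326, P7 0.134, P6 0.012.
The surplus seats go to P4, P5, P2.

P4=5, P6=9, P1=6, P8=9, P7=9, P5=6, P2=5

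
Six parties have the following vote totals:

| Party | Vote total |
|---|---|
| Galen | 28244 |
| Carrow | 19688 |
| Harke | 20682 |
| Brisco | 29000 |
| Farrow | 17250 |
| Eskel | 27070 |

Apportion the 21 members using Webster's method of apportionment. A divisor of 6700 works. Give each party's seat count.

Galen 4, Carrow 3, Harke 3, Brisco 4, Farrow 3, Eskel 4

With modified divisor 6700: modified quotas Galen 4.216, Carrow 2.939, Harke 3.087, Brisco 4.328, Farrow 2.575, Eskel 4.040.
Rounding to the nearest integer: Galen 4, Carrow 3, Harke 3, Brisco 4, Farrow 3, Eskel 4 (total 21).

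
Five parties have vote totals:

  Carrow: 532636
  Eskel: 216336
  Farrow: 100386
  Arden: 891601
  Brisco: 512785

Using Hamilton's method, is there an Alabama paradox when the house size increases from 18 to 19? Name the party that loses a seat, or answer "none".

none

At 18 seats: Carrow 4, Eskel 2, Farrow 1, Arden 7, Brisco 4.
At 19 seats: Carrow 4, Eskel 2, Farrow 1, Arden 8, Brisco 4.
No party's allocation decreased.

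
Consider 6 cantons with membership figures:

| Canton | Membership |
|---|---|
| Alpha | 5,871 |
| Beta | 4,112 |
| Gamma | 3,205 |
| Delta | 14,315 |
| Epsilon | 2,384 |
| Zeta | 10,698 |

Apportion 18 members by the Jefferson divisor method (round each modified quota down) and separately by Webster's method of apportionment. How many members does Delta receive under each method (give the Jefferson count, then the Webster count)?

Jefferson: Alpha 2, Beta 2, Gamma 1, Delta 7, Epsilon 1, Zeta 5.
Webster: Alpha 3, Beta 2, Gamma 1, Delta 6, Epsilon 1, Zeta 5.
Delta gets 7 under Jefferson and 6 under Webster.

7 and 6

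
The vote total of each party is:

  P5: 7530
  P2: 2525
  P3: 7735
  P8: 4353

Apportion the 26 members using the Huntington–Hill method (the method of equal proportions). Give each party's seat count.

P5: 9; P2: 3; P3: 9; P8: 5

With divisor 851: modified quotas P5 8.848, P2 2.967, P3 9.089, P8 5.115.
Geometric-mean thresholds: P5 √(8·9)=8.485, P2 √(2·3)=2.449, P3 √(9·10)=9.487, P8 √(5·6)=5.477.
Each quota rounded against its threshold gives P5 9, P2 3, P3 9, P8 5 (total 26).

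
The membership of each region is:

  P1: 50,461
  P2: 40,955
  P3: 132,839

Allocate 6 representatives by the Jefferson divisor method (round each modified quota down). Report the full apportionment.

P1=1, P2=1, P3=4

Standard divisor 224255/6 ≈ 37375.833; standard quotas: P1 1.350, P2 1.096, P3 3.554.
Rounding down gives 1, 1, 3 = 5 seats, so the divisor must be adjusted.
With modified divisor 29900: modified quotas P1 1.688, P2 1.370, P3 4.443.
Rounding down: P1 1, P2 1, P3 4 (total 6).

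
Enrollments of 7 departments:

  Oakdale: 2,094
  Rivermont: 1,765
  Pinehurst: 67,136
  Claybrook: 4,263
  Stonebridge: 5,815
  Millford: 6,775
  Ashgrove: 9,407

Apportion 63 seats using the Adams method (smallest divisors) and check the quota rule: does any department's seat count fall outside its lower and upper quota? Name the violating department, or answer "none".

Standard quotas: Oakdale 1.356, Rivermont 1.143, Pinehurst 43.489, Claybrook 2.761, Stonebridge 3.767, Millford 4.389, Ashgrove 6.094.
Adams allocation: Oakdale 2, Rivermont 2, Pinehurst 41, Claybrook 3, Stonebridge 4, Millford 5, Ashgrove 6.
Pinehurst has quota 43.489 (lower 43, upper 44) but receives 41 — outside the quota interval.

Pinehurst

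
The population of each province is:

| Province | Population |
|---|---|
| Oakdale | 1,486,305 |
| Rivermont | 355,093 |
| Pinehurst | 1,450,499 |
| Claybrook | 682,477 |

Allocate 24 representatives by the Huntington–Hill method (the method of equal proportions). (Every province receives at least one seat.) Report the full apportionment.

Oakdale 9, Rivermont 2, Pinehurst 9, Claybrook 4

With divisor 163807: modified quotas Oakdale 9.074, Rivermont 2.168, Pinehurst 8.855, Claybrook 4.166.
Geometric-mean thresholds: Oakdale √(9·10)=9.487, Rivermont √(2·3)=2.449, Pinehurst √(8·9)=8.485, Claybrook √(4·5)=4.472.
Each quota rounded against its threshold gives Oakdale 9, Rivermont 2, Pinehurst 9, Claybrook 4 (total 24).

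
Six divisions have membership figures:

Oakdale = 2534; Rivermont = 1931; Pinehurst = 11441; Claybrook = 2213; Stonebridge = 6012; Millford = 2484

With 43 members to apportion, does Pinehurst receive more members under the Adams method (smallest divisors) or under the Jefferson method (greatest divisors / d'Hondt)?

Adams: Oakdale 4, Rivermont 3, Pinehurst 18, Claybrook 4, Stonebridge 10, Millford 4.
Jefferson: Oakdale 4, Rivermont 3, Pinehurst 19, Claybrook 3, Stonebridge 10, Millford 4.
Pinehurst gets 18 under Adams and 19 under Jefferson.

Jefferson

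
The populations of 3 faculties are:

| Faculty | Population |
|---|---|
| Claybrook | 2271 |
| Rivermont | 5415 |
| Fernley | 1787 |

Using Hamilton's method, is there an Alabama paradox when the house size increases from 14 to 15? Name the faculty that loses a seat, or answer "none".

none

At 14 seats: Claybrook 3, Rivermont 8, Fernley 3.
At 15 seats: Claybrook 4, Rivermont 8, Fernley 3.
No faculty's allocation decreased.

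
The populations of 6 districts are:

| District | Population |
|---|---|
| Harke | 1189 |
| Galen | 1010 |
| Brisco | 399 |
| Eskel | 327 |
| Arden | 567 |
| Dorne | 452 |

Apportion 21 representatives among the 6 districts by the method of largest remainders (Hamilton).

The standard divisor is 3944/21 ≈ 187.81.
Standard quotas: Harke 6.331, Galen 5.378, Brisco 2.124, Eskel 1.741, Arden 3.019, Dorne 2.407.
Lower quotas: Harke 6, Galen 5, Brisco 2, Eskel 1, Arden 3, Dorne 2 (sum 19, leaving 2 seats).
Remainders in descending order: Eskel 0.741, Dorne 0.407, Galen 0.378, Harke 0.331, Brisco 0.124, Arden 0.019.
Largest remainders: Eskel, Dorne receive the extra seats.

Harke 6, Galen 5, Brisco 2, Eskel 2, Arden 3, Dorne 3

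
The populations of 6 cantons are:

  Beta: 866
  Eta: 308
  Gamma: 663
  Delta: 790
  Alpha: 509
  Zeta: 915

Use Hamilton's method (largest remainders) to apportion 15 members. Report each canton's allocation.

Beta 3, Eta 1, Gamma 3, Delta 3, Alpha 2, Zeta 3

Standard divisor: 4051 ÷ 15 ≈ 270.067.
Standard quotas: Beta 3.207, Eta 1.140, Gamma 2.455, Delta 2.925, Alpha 1.885, Zeta 3.388.
Lower quotas: Beta 3, Eta 1, Gamma 2, Delta 2, Alpha 1, Zeta 3 (sum 12, leaving 3 seats).
Remainders in descending order: Delta 0.925, Alpha 0.885, Gamma 0.455, Zeta 0.388, Beta 0.207, Eta 0.140.
Largest remainders: Delta, Alpha, Gamma receive the extra seats.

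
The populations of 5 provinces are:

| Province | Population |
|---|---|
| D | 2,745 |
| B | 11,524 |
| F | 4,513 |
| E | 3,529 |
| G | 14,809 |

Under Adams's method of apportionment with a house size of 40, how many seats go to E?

Standard divisor 37120/40 ≈ 928; standard quotas: D 2.958, B 12.418, F 4.863, E 3.803, G 15.958.
Rounding up gives 3, 13, 5, 4, 16 = 41 seats, so the divisor must be adjusted.
With modified divisor 970: modified quotas D 2.830, B 11.880, F 4.653, E 3.638, G 15.267.
Rounding up: D 3, B 12, F 5, E 4, G 16 (total 40).
E receives 4.

4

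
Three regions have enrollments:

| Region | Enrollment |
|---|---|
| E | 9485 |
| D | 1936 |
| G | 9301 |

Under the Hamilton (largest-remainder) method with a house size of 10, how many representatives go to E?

5

Standard divisor: 20722 ÷ 10 ≈ 2072.2.
Standard quotas: E 4.5773, D 0.9343, G 4.4885.
Lower quotas: E 4, D 0, G 4 (sum 8, leaving 2 seats).
Remainders in descending order: D 0.9343, E 0.5773, G 0.4885.
The surplus seats go to D, E.
E receives 5.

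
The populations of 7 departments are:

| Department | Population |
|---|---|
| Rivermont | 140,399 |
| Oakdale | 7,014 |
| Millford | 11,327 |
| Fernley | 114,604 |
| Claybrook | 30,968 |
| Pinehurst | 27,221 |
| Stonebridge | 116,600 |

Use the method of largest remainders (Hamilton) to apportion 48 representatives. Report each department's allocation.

Rivermont=15; Oakdale=1; Millford=1; Fernley=12; Claybrook=3; Pinehurst=3; Stonebridge=13

Total 448133; standard divisor 448133/48 ≈ 9336.104.
Standard quotas: Rivermont 15.0383, Oakdale 0.7513, Millford 1.2132, Fernley 12.2754, Claybrook 3.3170, Pinehurst 2.9157, Stonebridge 12.4891.
Lower quotas: Rivermont 15, Oakdale 0, Millford 1, Fernley 12, Claybrook 3, Pinehurst 2, Stonebridge 12 (sum 45, leaving 3 seats).
Remainders in descending order: Pinehurst 0.9157, Oakdale 0.7513, Stonebridge 0.4891, Claybrook 0.3170, Fernley 0.2754, Millford 0.2132, Rivermont 0.0383.
The surplus seats go to Pinehurst, Oakdale, Stonebridge.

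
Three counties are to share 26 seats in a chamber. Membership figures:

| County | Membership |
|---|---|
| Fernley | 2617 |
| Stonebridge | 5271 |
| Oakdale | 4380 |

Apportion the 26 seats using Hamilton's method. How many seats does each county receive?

Fernley: 6, Stonebridge: 11, Oakdale: 9

The standard divisor is 12268/26 ≈ 471.846.
Standard quotas: Fernley 5.5463, Stonebridge 11.1710, Oakdale 9.2827.
Lower quotas: Fernley 5, Stonebridge 11, Oakdale 9 (sum 25, leaving 1 seat).
Remainders in descending order: Fernley 0.5463, Oakdale 0.2827, Stonebridge 0.1710.
The surplus seat goes to Fernley.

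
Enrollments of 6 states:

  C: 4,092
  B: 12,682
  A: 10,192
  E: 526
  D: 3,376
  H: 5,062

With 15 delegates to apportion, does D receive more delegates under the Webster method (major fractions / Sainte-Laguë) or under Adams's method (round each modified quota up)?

Webster: C 2, B 6, A 4, E 0, D 1, H 2.
Adams: C 2, B 4, A 4, E 1, D 2, H 2.
D gets 1 under Webster and 2 under Adams.

Adams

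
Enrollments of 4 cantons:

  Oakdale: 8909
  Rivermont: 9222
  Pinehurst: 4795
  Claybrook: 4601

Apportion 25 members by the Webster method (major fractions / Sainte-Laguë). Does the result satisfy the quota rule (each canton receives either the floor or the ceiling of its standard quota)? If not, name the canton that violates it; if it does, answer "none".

Standard quotas: Oakdale 8.091, Rivermont 8.375, Pinehurst 4.355, Claybrook 4.179.
Webster allocation: Oakdale 8, Rivermont 9, Pinehurst 4, Claybrook 4.
Every allocation lies between the lower and upper quota.

none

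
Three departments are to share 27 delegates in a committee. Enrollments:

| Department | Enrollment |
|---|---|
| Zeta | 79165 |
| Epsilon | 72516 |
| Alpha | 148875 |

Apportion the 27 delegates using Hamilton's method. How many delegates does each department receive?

Total 300556; standard divisor 300556/27 ≈ 11131.704.
Standard quotas: Zeta 7.1117, Epsilon 6.5144, Alpha 13.3740.
Lower quotas: Zeta 7, Epsilon 6, Alpha 13 (sum 26, leaving 1 seat).
Remainders in descending order: Epsilon 0.5144, Alpha 0.3740, Zeta 0.1117.
The surplus seat goes to Epsilon.

Zeta 7; Epsilon 7; Alpha 13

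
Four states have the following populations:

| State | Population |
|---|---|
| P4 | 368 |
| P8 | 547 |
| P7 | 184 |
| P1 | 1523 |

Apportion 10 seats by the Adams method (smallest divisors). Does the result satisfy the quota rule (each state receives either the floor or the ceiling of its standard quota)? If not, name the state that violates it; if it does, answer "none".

none

Standard quotas: P4 1.404, P8 2.086, P7 0.702, P1 5.809.
Adams allocation: P4 2, P8 2, P7 1, P1 5.
Every allocation lies between the lower and upper quota.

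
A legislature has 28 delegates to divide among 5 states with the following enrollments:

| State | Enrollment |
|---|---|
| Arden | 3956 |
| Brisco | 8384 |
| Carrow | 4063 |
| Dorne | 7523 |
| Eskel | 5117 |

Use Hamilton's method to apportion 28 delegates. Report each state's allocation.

Arden 4; Brisco 8; Carrow 4; Dorne 7; Eskel 5

Total 29043; standard divisor 29043/28 ≈ 1037.25.
Standard quotas: Arden 3.8139, Brisco 8.0829, Carrow 3.9171, Dorne 7.2528, Eskel 4.9332.
Lower quotas: Arden 3, Brisco 8, Carrow 3, Dorne 7, Eskel 4 (sum 25, leaving 3 seats).
Remainders in descending order: Eskel 0.9332, Carrow 0.9171, Arden 0.8139, Dorne 0.2528, Brisco 0.0829.
Largest remainders: Eskel, Carrow, Arden receive the extra seats.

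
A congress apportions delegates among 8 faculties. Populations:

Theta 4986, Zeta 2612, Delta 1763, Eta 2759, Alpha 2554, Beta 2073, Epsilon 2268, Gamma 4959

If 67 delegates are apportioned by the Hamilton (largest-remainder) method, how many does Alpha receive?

7

The standard divisor is 23974/67 ≈ 357.821.
Standard quotas: Theta 13.934, Zeta 7.300, Delta 4.927, Eta 7.711, Alpha 7.138, Beta 5.793, Epsilon 6.338, Gamma 13.859.
Lower quotas: Theta 13, Zeta 7, Delta 4, Eta 7, Alpha 7, Beta 5, Epsilon 6, Gamma 13 (sum 62, leaving 5 seats).
Remainders in descending order: Theta 0.934, Delta 0.927, Gamma 0.859, Beta 0.793, Eta 0.711, Epsilon 0.338, Zeta 0.300, Alpha 0.138.
Largest remainders: Theta, Delta, Gamma, Beta, Eta receive the extra seats.
Alpha receives 7.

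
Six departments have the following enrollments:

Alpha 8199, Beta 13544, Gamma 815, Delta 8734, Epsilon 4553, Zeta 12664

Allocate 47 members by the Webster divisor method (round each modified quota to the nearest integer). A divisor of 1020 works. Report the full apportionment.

With modified divisor 1020: modified quotas Alpha 8.038, Beta 13.278, Gamma 0.799, Delta 8.563, Epsilon 4.464, Zeta 12.416.
Rounding to the nearest integer: Alpha 8, Beta 13, Gamma 1, Delta 9, Epsilon 4, Zeta 12 (total 47).

Alpha: 8, Beta: 13, Gamma: 1, Delta: 9, Epsilon: 4, Zeta: 12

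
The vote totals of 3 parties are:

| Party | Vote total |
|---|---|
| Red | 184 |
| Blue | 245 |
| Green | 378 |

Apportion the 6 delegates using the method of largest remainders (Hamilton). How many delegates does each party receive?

The standard divisor is 807/6 ≈ 134.5.
Standard quotas: Red 1.368, Blue 1.822, Green 2.810.
Lower quotas: Red 1, Blue 1, Green 2 (sum 4, leaving 2 seats).
Remainders in descending order: Blue 0.822, Green 0.810, Red 0.368.
The surplus seats go to Blue, Green.

Red 1, Blue 2, Green 3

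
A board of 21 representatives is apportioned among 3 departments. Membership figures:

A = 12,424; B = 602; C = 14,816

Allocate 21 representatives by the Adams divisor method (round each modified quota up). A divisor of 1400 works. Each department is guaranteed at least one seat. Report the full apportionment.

A 9, B 1, C 11

With modified divisor 1400: modified quotas A 8.874, B 0.430, C 10.583.
Rounding up: A 9, B 1, C 11 (total 21).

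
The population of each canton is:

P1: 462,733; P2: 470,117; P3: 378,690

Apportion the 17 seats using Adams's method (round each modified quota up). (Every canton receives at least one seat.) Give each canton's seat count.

Standard divisor 1311540/17 ≈ 77149.412; standard quotas: P1 5.998, P2 6.094, P3 4.909.
Rounding up gives 6, 7, 5 = 18 seats, so the divisor must be adjusted.
With modified divisor 85400: modified quotas P1 5.418, P2 5.505, P3 4.434.
Rounding up: P1 6, P2 6, P3 5 (total 17).

P1=6; P2=6; P3=5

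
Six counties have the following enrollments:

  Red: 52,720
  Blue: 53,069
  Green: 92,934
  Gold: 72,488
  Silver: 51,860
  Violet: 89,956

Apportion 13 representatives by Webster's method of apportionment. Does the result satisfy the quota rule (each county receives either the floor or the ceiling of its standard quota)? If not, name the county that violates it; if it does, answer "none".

none

Standard quotas: Red 1.659, Blue 1.670, Green 2.925, Gold 2.282, Silver 1.632, Violet 2.831.
Webster allocation: Red 2, Blue 2, Green 3, Gold 2, Silver 1, Violet 3.
Every allocation lies between the lower and upper quota.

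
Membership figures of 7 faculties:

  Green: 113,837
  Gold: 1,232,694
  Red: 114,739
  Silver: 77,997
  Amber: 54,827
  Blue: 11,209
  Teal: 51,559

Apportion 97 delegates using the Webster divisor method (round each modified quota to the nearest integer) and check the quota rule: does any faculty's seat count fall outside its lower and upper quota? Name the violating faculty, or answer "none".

Gold

Standard quotas: Green 6.665, Gold 72.167, Red 6.717, Silver 4.566, Amber 3.210, Blue 0.656, Teal 3.018.
Webster allocation: Green 7, Gold 71, Red 7, Silver 5, Amber 3, Blue 1, Teal 3.
Gold has quota 72.167 (lower 72, upper 73) but receives 71 — outside the quota interval.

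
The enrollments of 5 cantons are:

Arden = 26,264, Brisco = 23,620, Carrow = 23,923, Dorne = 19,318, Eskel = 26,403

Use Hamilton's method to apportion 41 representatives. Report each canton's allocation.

Arden 9, Brisco 8, Carrow 8, Dorne 7, Eskel 9

Total 119528; standard divisor 119528/41 ≈ 2915.317.
Standard quotas: Arden 9.0090, Brisco 8.1020, Carrow 8.2060, Dorne 6.6264, Eskel 9.0566.
Lower quotas: Arden 9, Brisco 8, Carrow 8, Dorne 6, Eskel 9 (sum 40, leaving 1 seat).
Remainders in descending order: Dorne 0.6264, Carrow 0.2060, Brisco 0.1020, Eskel 0.0566, Arden 0.0090.
Largest remainder: Dorne receives the extra seat.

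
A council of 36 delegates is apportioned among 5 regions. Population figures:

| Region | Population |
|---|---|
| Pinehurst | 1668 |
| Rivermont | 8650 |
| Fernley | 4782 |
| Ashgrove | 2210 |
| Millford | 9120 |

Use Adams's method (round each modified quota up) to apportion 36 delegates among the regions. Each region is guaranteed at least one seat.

Pinehurst: 3; Rivermont: 11; Fernley: 7; Ashgrove: 3; Millford: 12

Standard divisor 26430/36 ≈ 734.167; standard quotas: Pinehurst 2.272, Rivermont 11.782, Fernley 6.514, Ashgrove 3.010, Millford 12.422.
Rounding up gives 3, 12, 7, 4, 13 = 39 seats, so the divisor must be adjusted.
With modified divisor 790: modified quotas Pinehurst 2.111, Rivermont 10.949, Fernley 6.053, Ashgrove 2.797, Millford 11.544.
Rounding up: Pinehurst 3, Rivermont 11, Fernley 7, Ashgrove 3, Millford 12 (total 36).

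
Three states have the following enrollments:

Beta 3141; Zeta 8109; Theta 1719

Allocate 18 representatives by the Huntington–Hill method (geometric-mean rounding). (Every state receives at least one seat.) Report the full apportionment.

With divisor 704: modified quotas Beta 4.462, Zeta 11.518, Theta 2.442.
Geometric-mean thresholds: Beta √(4·5)=4.472, Zeta √(11·12)=11.489, Theta √(2·3)=2.449.
Each quota rounded against its threshold gives Beta 4, Zeta 12, Theta 2 (total 18).

Beta=4, Zeta=12, Theta=2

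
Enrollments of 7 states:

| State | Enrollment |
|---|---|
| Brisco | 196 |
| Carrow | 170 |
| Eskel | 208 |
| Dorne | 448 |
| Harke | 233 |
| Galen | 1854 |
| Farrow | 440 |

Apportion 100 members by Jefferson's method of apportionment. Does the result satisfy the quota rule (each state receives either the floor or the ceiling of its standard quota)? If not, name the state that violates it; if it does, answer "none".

Standard quotas: Brisco 5.523, Carrow 4.790, Eskel 5.861, Dorne 12.623, Harke 6.565, Galen 52.240, Farrow 12.398.
Jefferson allocation: Brisco 5, Carrow 4, Eskel 6, Dorne 13, Harke 6, Galen 54, Farrow 12.
Galen has quota 52.240 (lower 52, upper 53) but receives 54 — outside the quota interval.

Galen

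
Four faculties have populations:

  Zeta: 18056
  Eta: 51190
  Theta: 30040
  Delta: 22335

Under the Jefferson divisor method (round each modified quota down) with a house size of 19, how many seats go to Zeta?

3

Standard divisor 121621/19 ≈ 6401.105; standard quotas: Zeta 2.821, Eta 7.997, Theta 4.693, Delta 3.489.
Rounding down gives 2, 7, 4, 3 = 16 seats, so the divisor must be adjusted.
With modified divisor 5800: modified quotas Zeta 3.113, Eta 8.826, Theta 5.179, Delta 3.851.
Rounding down: Zeta 3, Eta 8, Theta 5, Delta 3 (total 19).
Zeta receives 3.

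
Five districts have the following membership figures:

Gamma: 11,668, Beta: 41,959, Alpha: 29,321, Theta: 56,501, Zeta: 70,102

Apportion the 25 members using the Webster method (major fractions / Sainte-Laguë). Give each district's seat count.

Gamma=1, Beta=5, Alpha=4, Theta=7, Zeta=8

Standard divisor 209551/25 ≈ 8382.04; standard quotas: Gamma 1.392, Beta 5.006, Alpha 3.498, Theta 6.741, Zeta 8.363.
Rounding to the nearest integer gives 1, 5, 3, 7, 8 = 24 seats, so the divisor must be adjusted.
With modified divisor 8300: modified quotas Gamma 1.406, Beta 5.055, Alpha 3.533, Theta 6.807, Zeta 8.446.
Rounding to the nearest integer: Gamma 1, Beta 5, Alpha 4, Theta 7, Zeta 8 (total 25).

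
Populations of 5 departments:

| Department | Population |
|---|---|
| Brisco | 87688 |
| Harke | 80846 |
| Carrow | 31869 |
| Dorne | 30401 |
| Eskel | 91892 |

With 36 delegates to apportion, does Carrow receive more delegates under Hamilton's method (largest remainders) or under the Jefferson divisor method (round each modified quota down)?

Hamilton

Hamilton: Brisco 10, Harke 9, Carrow 4, Dorne 3, Eskel 10.
Jefferson: Brisco 10, Harke 9, Carrow 3, Dorne 3, Eskel 11.
Carrow gets 4 under Hamilton and 3 under Jefferson.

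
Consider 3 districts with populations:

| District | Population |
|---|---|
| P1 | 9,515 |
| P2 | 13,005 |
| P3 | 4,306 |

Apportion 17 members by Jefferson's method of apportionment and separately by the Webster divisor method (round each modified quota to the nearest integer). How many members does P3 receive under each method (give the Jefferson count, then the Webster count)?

2 and 3

Jefferson: P1 6, P2 9, P3 2.
Webster: P1 6, P2 8, P3 3.
P3 gets 2 under Jefferson and 3 under Webster.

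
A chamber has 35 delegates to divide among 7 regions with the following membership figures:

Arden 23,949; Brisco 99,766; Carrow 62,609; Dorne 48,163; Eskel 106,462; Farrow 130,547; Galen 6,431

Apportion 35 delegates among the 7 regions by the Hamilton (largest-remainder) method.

The standard divisor is 477927/35 ≈ 13655.057.
Standard quotas: Arden 1.7539, Brisco 7.3062, Carrow 4.5850, Dorne 3.5271, Eskel 7.7965, Farrow 9.5603, Galen 0.4710.
Lower quotas: Arden 1, Brisco 7, Carrow 4, Dorne 3, Eskel 7, Farrow 9, Galen 0 (sum 31, leaving 4 seats).
Remainders in descending order: Eskel 0.7965, Arden 0.7539, Carrow 0.5850, Farrow 0.5603, Dorne 0.5271, Galen 0.4710, Brisco 0.3062.
Largest remainders: Eskel, Arden, Carrow, Farrow receive the extra seats.

Arden 2; Brisco 7; Carrow 5; Dorne 3; Eskel 8; Farrow 10; Galen 0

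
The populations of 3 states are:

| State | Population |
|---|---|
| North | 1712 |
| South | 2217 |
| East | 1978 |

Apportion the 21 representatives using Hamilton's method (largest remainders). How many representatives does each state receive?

Total 5907; standard divisor 5907/21 ≈ 281.286.
Standard quotas: North 6.086, South 7.882, East 7.032.
Lower quotas: North 6, South 7, East 7 (sum 20, leaving 1 seat).
Remainders in descending order: South 0.882, North 0.086, East 0.032.
Largest remainder: South receives the extra seat.

North: 6; South: 8; East: 7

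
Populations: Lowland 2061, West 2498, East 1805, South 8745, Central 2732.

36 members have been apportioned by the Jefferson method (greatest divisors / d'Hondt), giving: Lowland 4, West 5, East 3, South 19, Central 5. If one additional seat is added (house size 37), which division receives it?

Priority for the next seat is population ÷ (current seats + 1).
Priorities: Lowland 412.200, West 416.333, East 451.250, South 437.250, Central 455.333.
Highest priority: Central.

Central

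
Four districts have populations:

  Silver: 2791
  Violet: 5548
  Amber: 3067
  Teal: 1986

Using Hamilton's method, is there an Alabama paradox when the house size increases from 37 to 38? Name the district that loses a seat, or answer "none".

Teal

At 37 seats: Silver 8, Violet 15, Amber 8, Teal 6.
At 38 seats: Silver 8, Violet 16, Amber 9, Teal 5.
Teal drops from 6 to 5.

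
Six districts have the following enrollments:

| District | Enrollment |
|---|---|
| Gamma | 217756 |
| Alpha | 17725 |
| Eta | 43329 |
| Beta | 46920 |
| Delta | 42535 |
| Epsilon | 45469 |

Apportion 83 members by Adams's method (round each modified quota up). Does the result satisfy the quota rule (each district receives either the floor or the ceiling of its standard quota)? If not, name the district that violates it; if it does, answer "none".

Gamma

Standard quotas: Gamma 43.684, Alpha 3.556, Eta 8.692, Beta 9.413, Delta 8.533, Epsilon 9.122.
Adams allocation: Gamma 42, Alpha 4, Eta 9, Beta 10, Delta 9, Epsilon 9.
Gamma has quota 43.684 (lower 43, upper 44) but receives 42 — outside the quota interval.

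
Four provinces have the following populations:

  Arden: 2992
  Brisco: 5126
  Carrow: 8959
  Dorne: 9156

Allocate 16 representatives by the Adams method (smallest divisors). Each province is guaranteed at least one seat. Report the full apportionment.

Standard divisor 26233/16 ≈ 1639.562; standard quotas: Arden 1.825, Brisco 3.126, Carrow 5.464, Dorne 5.584.
Rounding up gives 2, 4, 6, 6 = 18 seats, so the divisor must be adjusted.
With modified divisor 1800: modified quotas Arden 1.662, Brisco 2.848, Carrow 4.977, Dorne 5.087.
Rounding up: Arden 2, Brisco 3, Carrow 5, Dorne 6 (total 16).

Arden 2, Brisco 3, Carrow 5, Dorne 6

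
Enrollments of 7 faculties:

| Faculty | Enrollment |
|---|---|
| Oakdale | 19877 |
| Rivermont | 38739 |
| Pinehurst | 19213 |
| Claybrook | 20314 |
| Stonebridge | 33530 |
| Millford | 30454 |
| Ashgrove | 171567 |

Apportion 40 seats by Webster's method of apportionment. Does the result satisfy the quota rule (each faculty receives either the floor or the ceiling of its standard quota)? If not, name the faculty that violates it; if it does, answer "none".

Standard quotas: Oakdale 2.383, Rivermont 4.644, Pinehurst 2.303, Claybrook 2.435, Stonebridge 4.019, Millford 3.651, Ashgrove 20.566.
Webster allocation: Oakdale 2, Rivermont 5, Pinehurst 2, Claybrook 2, Stonebridge 4, Millford 4, Ashgrove 21.
Every allocation lies between the lower and upper quota.

none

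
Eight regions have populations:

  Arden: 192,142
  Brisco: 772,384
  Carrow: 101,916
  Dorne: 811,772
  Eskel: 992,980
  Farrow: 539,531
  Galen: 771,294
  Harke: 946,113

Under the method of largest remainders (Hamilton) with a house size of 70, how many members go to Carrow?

Total 5128132; standard divisor 5128132/70 ≈ 73259.029.
Standard quotas: Arden 2.6228, Brisco 10.5432, Carrow 1.3912, Dorne 11.0808, Eskel 13.5544, Farrow 7.3647, Galen 10.5283, Harke 12.9146.
Lower quotas: Arden 2, Brisco 10, Carrow 1, Dorne 11, Eskel 13, Farrow 7, Galen 10, Harke 12 (sum 66, leaving 4 seats).
Remainders in descending order: Harke 0.9146, Arden 0.6228, Eskel 0.5544, Brisco 0.5432, Galen 0.5283, Carrow 0.3912, Farrow 0.3647, Dorne 0.0808.
The surplus seats go to Harke, Arden, Eskel, Brisco.
Carrow receives 1.

1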